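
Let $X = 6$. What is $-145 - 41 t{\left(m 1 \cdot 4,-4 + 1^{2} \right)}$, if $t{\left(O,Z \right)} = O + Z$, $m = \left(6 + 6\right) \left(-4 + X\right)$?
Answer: $-3958$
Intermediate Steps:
$m = 24$ ($m = \left(6 + 6\right) \left(-4 + 6\right) = 12 \cdot 2 = 24$)
$-145 - 41 t{\left(m 1 \cdot 4,-4 + 1^{2} \right)} = -145 - 41 \left(24 \cdot 1 \cdot 4 - \left(4 - 1^{2}\right)\right) = -145 - 41 \left(24 \cdot 4 + \left(-4 + 1\right)\right) = -145 - 41 \left(96 - 3\right) = -145 - 3813 = -3958$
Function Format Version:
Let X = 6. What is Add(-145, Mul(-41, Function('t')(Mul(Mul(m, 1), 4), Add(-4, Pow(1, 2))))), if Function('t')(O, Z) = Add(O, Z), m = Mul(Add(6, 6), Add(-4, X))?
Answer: -3958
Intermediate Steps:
m = 24 (m = Mul(Add(6, 6), Add(-4, 6)) = Mul(12, 2) = 24)
Add(-145, Mul(-41, Function('t')(Mul(Mul(m, 1), 4), Add(-4, Pow(1, 2))))) = Add(-145, Mul(-41, Add(Mul(Mul(24, 1), 4), Add(-4, Pow(1, 2))))) = Add(-145, Mul(-41, Add(Mul(24, 4), Add(-4, 1)))) = Add(-145, Mul(-41, Add(96, -3))) = Add(-145, Mul(-41, 93)) = Add(-145, -3813) = -3958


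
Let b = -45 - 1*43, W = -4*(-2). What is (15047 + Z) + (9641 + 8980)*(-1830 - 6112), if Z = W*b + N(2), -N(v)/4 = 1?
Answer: -147873643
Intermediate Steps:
W = 8
N(v) = -4 (N(v) = -4*1 = -4)
b = -88 (b = -45 - 43 = -88)
Z = -708 (Z = 8*(-88) - 4 = -704 - 4 = -708)
(15047 + Z) + (9641 + 8980)*(-1830 - 6112) = (15047 - 708) + (9641 + 8980)*(-1830 - 6112) = 14339 + 18621*(-7942) = 14339 - 147887982 = -147873643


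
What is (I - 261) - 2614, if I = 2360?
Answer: -515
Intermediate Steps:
(I - 261) - 2614 = (2360 - 261) - 2614 = 2099 - 2614 = -515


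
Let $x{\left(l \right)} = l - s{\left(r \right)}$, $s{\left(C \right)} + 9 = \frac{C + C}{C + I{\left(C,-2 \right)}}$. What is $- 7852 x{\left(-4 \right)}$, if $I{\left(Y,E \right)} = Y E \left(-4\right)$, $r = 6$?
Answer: $- \frac{337636}{9} \approx -37515.0$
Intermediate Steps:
$I{\left(Y,E \right)} = - 4 E Y$ ($I{\left(Y,E \right)} = E Y \left(-4\right) = - 4 E Y$)
$s{\left(C \right)} = - \frac{79}{9}$ ($s{\left(C \right)} = -9 + \frac{C + C}{C - - 8 C} = -9 + \frac{2 C}{C + 8 C} = -9 + \frac{2 C}{9 C} = -9 + 2 C \frac{1}{9 C} = -9 + \frac{2}{9} = - \frac{79}{9}$)
$x{\left(l \right)} = \frac{79}{9} + l$ ($x{\left(l \right)} = l - - \frac{79}{9} = l + \frac{79}{9} = \frac{79}{9} + l$)
$- 7852 x{\left(-4 \right)} = - 7852 \left(\frac{79}{9} - 4\right) = \left(-7852\right) \frac{43}{9} = - \frac{337636}{9}$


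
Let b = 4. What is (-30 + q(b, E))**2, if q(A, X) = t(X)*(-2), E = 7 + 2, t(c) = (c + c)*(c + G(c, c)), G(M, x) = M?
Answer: 459684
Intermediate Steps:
t(c) = 4*c**2 (t(c) = (c + c)*(c + c) = (2*c)*(2*c) = 4*c**2)
E = 9
q(A, X) = -8*X**2 (q(A, X) = (4*X**2)*(-2) = -8*X**2)
(-30 + q(b, E))**2 = (-30 - 8*9**2)**2 = (-30 - 8*81)**2 = (-30 - 648)**2 = (-678)**2 = 459684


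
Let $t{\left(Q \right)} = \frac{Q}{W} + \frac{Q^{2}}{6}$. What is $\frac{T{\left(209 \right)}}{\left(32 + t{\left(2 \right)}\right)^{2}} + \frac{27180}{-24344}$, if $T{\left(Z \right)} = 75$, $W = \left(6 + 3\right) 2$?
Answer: $- \frac{22174497}{21185366} \approx -1.0467$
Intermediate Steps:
$W = 18$ ($W = 9 \cdot 2 = 18$)
$t{\left(Q \right)} = \frac{Q^{2}}{6} + \frac{Q}{18}$ ($t{\left(Q \right)} = \frac{Q}{18} + \frac{Q^{2}}{6} = \frac{Q^{2}}{6} + \frac{Q}{18}$)
$\frac{T{\left(209 \right)}}{\left(32 + t{\left(2 \right)}\right)^{2}} + \frac{27180}{-24344} = \frac{75}{\left(32 + \frac{1}{18} \cdot 2 \left(1 + 3 \cdot 2\right)\right)^{2}} + \frac{27180}{-24344} = \frac{75}{\left(32 + \frac{1}{18} \cdot 2 \left(1 + 6\right)\right)^{2}} + 27180 \left(- \frac{1}{24344}\right) = \frac{75}{\left(32 + \frac{1}{18} \cdot 2 \cdot 7\right)^{2}} - \frac{6795}{6086} = \frac{75}{\left(32 + \frac{7}{9}\right)^{2}} - \frac{6795}{6086} = \frac{75}{\left(\frac{295}{9}\right)^{2}} - \frac{6795}{6086} = \frac{75}{\frac{87025}{81}} - \frac{6795}{6086} = 75 \cdot \frac{81}{87025} - \frac{6795}{6086} = \frac{243}{3481} - \frac{6795}{6086} = - \frac{22174497}{21185366}$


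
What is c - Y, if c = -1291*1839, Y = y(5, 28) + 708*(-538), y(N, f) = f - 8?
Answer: -1993265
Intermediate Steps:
y(N, f) = -8 + f
Y = -380884 (Y = (-8 + 28) + 708*(-538) = 20 - 380904 = -380884)
c = -2374149
c - Y = -2374149 - 1*(-380884) = -2374149 + 380884 = -1993265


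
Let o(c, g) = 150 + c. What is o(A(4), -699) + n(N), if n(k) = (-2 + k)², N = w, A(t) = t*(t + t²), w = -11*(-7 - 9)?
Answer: 30506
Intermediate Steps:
w = 176 (w = -11*(-16) = 176)
N = 176
o(A(4), -699) + n(N) = (150 + 4²*(1 + 4)) + (-2 + 176)² = (150 + 16*5) + 174² = (150 + 80) + 30276 = 230 + 30276 = 30506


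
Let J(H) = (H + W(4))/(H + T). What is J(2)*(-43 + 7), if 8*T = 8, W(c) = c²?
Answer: -216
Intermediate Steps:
T = 1 (T = (⅛)*8 = 1)
J(H) = (16 + H)/(1 + H) (J(H) = (H + 4²)/(H + 1) = (H + 16)/(1 + H) = (16 + H)/(1 + H))
J(2)*(-43 + 7) = ((16 + 2)/(1 + 2))*(-43 + 7) = (18/3)*(-36) = ((⅓)*18)*(-36) = 6*(-36) = -216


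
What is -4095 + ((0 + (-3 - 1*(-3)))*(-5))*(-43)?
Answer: -4095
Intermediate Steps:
-4095 + ((0 + (-3 - 1*(-3)))*(-5))*(-43) = -4095 + ((0 + (-3 + 3))*(-5))*(-43) = -4095 + ((0 + 0)*(-5))*(-43) = -4095 + (0*(-5))*(-43) = -4095 + 0*(-43) = -4095 + 0 = -4095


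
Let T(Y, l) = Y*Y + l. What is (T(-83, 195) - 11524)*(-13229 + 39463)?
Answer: -116478960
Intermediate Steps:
T(Y, l) = l + Y**2 (T(Y, l) = Y**2 + l = l + Y**2)
(T(-83, 195) - 11524)*(-13229 + 39463) = ((195 + (-83)**2) - 11524)*(-13229 + 39463) = ((195 + 6889) - 11524)*26234 = (7084 - 11524)*26234 = -4440*26234 = -116478960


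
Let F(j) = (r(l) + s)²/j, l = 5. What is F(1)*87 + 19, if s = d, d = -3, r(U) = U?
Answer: 367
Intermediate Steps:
s = -3
F(j) = 4/j (F(j) = (5 - 3)²/j = 2²/j = 4/j)
F(1)*87 + 19 = (4/1)*87 + 19 = (4*1)*87 + 19 = 4*87 + 19 = 348 + 19 = 367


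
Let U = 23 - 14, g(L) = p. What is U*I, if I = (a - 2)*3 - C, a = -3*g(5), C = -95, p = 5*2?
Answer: -9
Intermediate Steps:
p = 10
g(L) = 10
a = -30 (a = -3*10 = -30)
U = 9
I = -1 (I = (-30 - 2)*3 - 1*(-95) = -32*3 + 95 = -96 + 95 = -1)
U*I = 9*(-1) = -9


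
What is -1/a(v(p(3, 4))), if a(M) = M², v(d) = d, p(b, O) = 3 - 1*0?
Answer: -⅑ ≈ -0.11111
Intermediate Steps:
p(b, O) = 3 (p(b, O) = 3 + 0 = 3)
-1/a(v(p(3, 4))) = -1/(3²) = -1/9 = -1*⅑ = -⅑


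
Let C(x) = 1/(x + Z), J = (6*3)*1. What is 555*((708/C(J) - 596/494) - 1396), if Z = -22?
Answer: -579760770/247 ≈ -2.3472e+6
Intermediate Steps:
J = 18 (J = 18*1 = 18)
C(x) = 1/(-22 + x) (C(x) = 1/(x - 22) = 1/(-22 + x))
555*((708/C(J) - 596/494) - 1396) = 555*((708/(1/(-22 + 18)) - 596/494) - 1396) = 555*((708/(1/(-4)) - 596*1/494) - 1396) = 555*((708/(-1/4) - 298/247) - 1396) = 555*((708*(-4) - 298/247) - 1396) = 555*((-2832 - 298/247) - 1396) = 555*(-699802/247 - 1396) = 555*(-1044614/247) = -579760770/247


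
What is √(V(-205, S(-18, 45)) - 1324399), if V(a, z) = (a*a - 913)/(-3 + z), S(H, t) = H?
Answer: I*√64991479/7 ≈ 1151.7*I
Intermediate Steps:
V(a, z) = (-913 + a²)/(-3 + z) (V(a, z) = (a² - 913)/(-3 + z) = (-913 + a²)/(-3 + z))
√(V(-205, S(-18, 45)) - 1324399) = √((-913 + (-205)²)/(-3 - 18) - 1324399) = √((-913 + 42025)/(-21) - 1324399) = √(-1/21*41112 - 1324399) = √(-13704/7 - 1324399) = √(-9284497/7) = I*√64991479/7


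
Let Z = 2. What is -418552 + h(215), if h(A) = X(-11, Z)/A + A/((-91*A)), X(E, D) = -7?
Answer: -8188970732/19565 ≈ -4.1855e+5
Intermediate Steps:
h(A) = -1/91 - 7/A (h(A) = -7/A + A/((-91*A)) = -7/A + A*(-1/(91*A)) = -7/A - 1/91 = -1/91 - 7/A)
-418552 + h(215) = -418552 + (1/91)*(-637 - 1*215)/215 = -418552 + (1/91)*(1/215)*(-637 - 215) = -418552 + (1/91)*(1/215)*(-852) = -418552 - 852/19565 = -8188970732/19565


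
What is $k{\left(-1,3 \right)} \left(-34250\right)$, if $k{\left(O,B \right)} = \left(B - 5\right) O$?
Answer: $-68500$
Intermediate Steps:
$k{\left(O,B \right)} = O \left(-5 + B\right)$ ($k{\left(O,B \right)} = \left(-5 + B\right) O = O \left(-5 + B\right)$)
$k{\left(-1,3 \right)} \left(-34250\right) = - (-5 + 3) \left(-34250\right) = \left(-1\right) \left(-2\right) \left(-34250\right) = 2 \left(-34250\right) = -68500$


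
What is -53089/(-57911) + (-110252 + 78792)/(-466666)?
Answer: 13298355667/13512547363 ≈ 0.98415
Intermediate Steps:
-53089/(-57911) + (-110252 + 78792)/(-466666) = -53089*(-1/57911) - 31460*(-1/466666) = 53089/57911 + 15730/233333 = 13298355667/13512547363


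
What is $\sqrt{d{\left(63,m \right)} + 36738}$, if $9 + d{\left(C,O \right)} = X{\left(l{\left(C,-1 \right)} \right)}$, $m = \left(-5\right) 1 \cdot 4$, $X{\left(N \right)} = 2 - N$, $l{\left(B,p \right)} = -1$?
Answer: $2 \sqrt{9183} \approx 191.66$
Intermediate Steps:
$m = -20$ ($m = \left(-5\right) 4 = -20$)
$d{\left(C,O \right)} = -6$ ($d{\left(C,O \right)} = -9 + \left(2 - -1\right) = -9 + \left(2 + 1\right) = -9 + 3 = -6$)
$\sqrt{d{\left(63,m \right)} + 36738} = \sqrt{-6 + 36738} = \sqrt{36732} = 2 \sqrt{9183}$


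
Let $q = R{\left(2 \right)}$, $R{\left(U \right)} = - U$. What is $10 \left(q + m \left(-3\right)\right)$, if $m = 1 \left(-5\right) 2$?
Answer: $280$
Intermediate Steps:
$q = -2$ ($q = \left(-1\right) 2 = -2$)
$m = -10$ ($m = \left(-5\right) 2 = -10$)
$10 \left(q + m \left(-3\right)\right) = 10 \left(-2 - -30\right) = 10 \left(-2 + 30\right) = 10 \cdot 28 = 280$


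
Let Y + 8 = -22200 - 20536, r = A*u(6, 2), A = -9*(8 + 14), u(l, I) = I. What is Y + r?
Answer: -43140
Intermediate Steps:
A = -198 (A = -9*22 = -198)
r = -396 (r = -198*2 = -396)
Y = -42744 (Y = -8 + (-22200 - 20536) = -8 - 42736 = -42744)
Y + r = -42744 - 396 = -43140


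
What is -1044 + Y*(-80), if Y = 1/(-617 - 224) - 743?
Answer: 49111116/841 ≈ 58396.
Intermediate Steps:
Y = -624864/841 (Y = 1/(-841) - 743 = -1/841 - 743 = -624864/841 ≈ -743.00)
-1044 + Y*(-80) = -1044 - 624864/841*(-80) = -1044 + 49989120/841 = 49111116/841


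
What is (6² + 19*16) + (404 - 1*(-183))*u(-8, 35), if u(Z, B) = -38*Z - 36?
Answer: 157656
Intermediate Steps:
u(Z, B) = -36 - 38*Z
(6² + 19*16) + (404 - 1*(-183))*u(-8, 35) = (6² + 19*16) + (404 - 1*(-183))*(-36 - 38*(-8)) = (36 + 304) + (404 + 183)*(-36 + 304) = 340 + 587*268 = 340 + 157316 = 157656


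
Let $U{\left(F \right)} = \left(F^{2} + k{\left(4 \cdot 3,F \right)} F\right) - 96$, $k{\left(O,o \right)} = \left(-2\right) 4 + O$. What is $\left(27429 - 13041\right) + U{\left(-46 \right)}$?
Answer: $16224$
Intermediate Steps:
$k{\left(O,o \right)} = -8 + O$
$U{\left(F \right)} = -96 + F^{2} + 4 F$ ($U{\left(F \right)} = \left(F^{2} + \left(-8 + 4 \cdot 3\right) F\right) - 96 = \left(F^{2} + \left(-8 + 12\right) F\right) - 96 = \left(F^{2} + 4 F\right) - 96 = -96 + F^{2} + 4 F$)
$\left(27429 - 13041\right) + U{\left(-46 \right)} = \left(27429 - 13041\right) + \left(-96 + \left(-46\right)^{2} + 4 \left(-46\right)\right) = \left(27429 - 13041\right) - -1836 = 14388 + 1836 = 16224$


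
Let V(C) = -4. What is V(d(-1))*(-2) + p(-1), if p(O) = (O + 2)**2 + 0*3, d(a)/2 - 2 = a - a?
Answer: 9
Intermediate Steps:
d(a) = 4 (d(a) = 4 + 2*(a - a) = 4 + 2*0 = 4 + 0 = 4)
p(O) = (2 + O)**2 (p(O) = (2 + O)**2 + 0 = (2 + O)**2)
V(d(-1))*(-2) + p(-1) = -4*(-2) + (2 - 1)**2 = 8 + 1**2 = 8 + 1 = 9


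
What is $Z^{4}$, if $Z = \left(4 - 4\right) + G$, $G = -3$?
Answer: $81$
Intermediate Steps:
$Z = -3$ ($Z = \left(4 - 4\right) - 3 = 0 - 3 = -3$)
$Z^{4} = \left(-3\right)^{4} = 81$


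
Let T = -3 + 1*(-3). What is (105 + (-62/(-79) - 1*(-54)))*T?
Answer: -75738/79 ≈ -958.71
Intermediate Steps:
T = -6 (T = -3 - 3 = -6)
(105 + (-62/(-79) - 1*(-54)))*T = (105 + (-62/(-79) - 1*(-54)))*(-6) = (105 + (-62*(-1/79) + 54))*(-6) = (105 + (62/79 + 54))*(-6) = (105 + 4328/79)*(-6) = (12623/79)*(-6) = -75738/79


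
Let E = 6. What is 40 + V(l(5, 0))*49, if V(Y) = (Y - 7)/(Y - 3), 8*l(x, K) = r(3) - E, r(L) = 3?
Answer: 3971/27 ≈ 147.07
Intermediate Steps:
l(x, K) = -3/8 (l(x, K) = (3 - 1*6)/8 = (3 - 6)/8 = (⅛)*(-3) = -3/8)
V(Y) = (-7 + Y)/(-3 + Y)
40 + V(l(5, 0))*49 = 40 + ((-7 - 3/8)/(-3 - 3/8))*49 = 40 + (-59/8/(-27/8))*49 = 40 - 8/27*(-59/8)*49 = 40 + (59/27)*49 = 40 + 2891/27 = 3971/27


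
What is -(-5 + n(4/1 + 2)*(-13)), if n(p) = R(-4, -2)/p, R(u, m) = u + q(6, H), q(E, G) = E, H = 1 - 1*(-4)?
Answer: 28/3 ≈ 9.3333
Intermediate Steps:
H = 5 (H = 1 + 4 = 5)
R(u, m) = 6 + u (R(u, m) = u + 6 = 6 + u)
n(p) = 2/p (n(p) = (6 - 4)/p = 2/p)
-(-5 + n(4/1 + 2)*(-13)) = -(-5 + (2/(4/1 + 2))*(-13)) = -(-5 + (2/(4*1 + 2))*(-13)) = -(-5 + (2/(4 + 2))*(-13)) = -(-5 + (2/6)*(-13)) = -(-5 + (2*(⅙))*(-13)) = -(-5 + (⅓)*(-13)) = -(-5 - 13/3) = -1*(-28/3) = 28/3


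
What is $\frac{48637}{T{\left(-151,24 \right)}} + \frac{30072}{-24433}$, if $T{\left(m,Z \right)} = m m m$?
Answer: $- \frac{104724770293}{84121621783} \approx -1.2449$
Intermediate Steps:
$T{\left(m,Z \right)} = m^{3}$ ($T{\left(m,Z \right)} = m^{2} m = m^{3}$)
$\frac{48637}{T{\left(-151,24 \right)}} + \frac{30072}{-24433} = \frac{48637}{\left(-151\right)^{3}} + \frac{30072}{-24433} = \frac{48637}{-3442951} + 30072 \left(- \frac{1}{24433}\right) = 48637 \left(- \frac{1}{3442951}\right) - \frac{30072}{24433} = - \frac{48637}{3442951} - \frac{30072}{24433} = - \frac{104724770293}{84121621783}$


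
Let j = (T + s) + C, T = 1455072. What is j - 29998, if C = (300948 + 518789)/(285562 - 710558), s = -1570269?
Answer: -61708113957/424996 ≈ -1.4520e+5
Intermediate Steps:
C = -819737/424996 (C = 819737/(-424996) = 819737*(-1/424996) = -819737/424996 ≈ -1.9288)
j = -48959083949/424996 (j = (1455072 - 1570269) - 819737/424996 = -115197 - 819737/424996 = -48959083949/424996 ≈ -1.1520e+5)
j - 29998 = -48959083949/424996 - 29998 = -61708113957/424996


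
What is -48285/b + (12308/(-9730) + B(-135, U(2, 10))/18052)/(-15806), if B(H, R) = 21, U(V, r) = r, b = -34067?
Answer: 67029639197457281/47289425455385960 ≈ 1.4174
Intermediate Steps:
-48285/b + (12308/(-9730) + B(-135, U(2, 10))/18052)/(-15806) = -48285/(-34067) + (12308/(-9730) + 21/18052)/(-15806) = -48285*(-1/34067) + (12308*(-1/9730) + 21*(1/18052))*(-1/15806) = 48285/34067 + (-6154/4865 + 21/18052)*(-1/15806) = 48285/34067 - 110989843/87822980*(-1/15806) = 48285/34067 + 110989843/1388130021880 = 67029639197457281/47289425455385960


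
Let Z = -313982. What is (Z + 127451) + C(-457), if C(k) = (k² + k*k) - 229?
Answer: 230938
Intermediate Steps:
C(k) = -229 + 2*k² (C(k) = (k² + k²) - 229 = 2*k² - 229 = -229 + 2*k²)
(Z + 127451) + C(-457) = (-313982 + 127451) + (-229 + 2*(-457)²) = -186531 + (-229 + 2*208849) = -186531 + (-229 + 417698) = -186531 + 417469 = 230938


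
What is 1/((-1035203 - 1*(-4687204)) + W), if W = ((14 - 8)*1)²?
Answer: 1/3652037 ≈ 2.7382e-7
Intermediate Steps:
W = 36 (W = (6*1)² = 6² = 36)
1/((-1035203 - 1*(-4687204)) + W) = 1/((-1035203 - 1*(-4687204)) + 36) = 1/((-1035203 + 4687204) + 36) = 1/(3652001 + 36) = 1/3652037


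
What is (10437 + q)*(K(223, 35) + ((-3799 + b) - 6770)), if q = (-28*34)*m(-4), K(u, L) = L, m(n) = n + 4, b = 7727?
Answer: -29296659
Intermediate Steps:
m(n) = 4 + n
q = 0 (q = (-28*34)*(4 - 4) = -952*0 = 0)
(10437 + q)*(K(223, 35) + ((-3799 + b) - 6770)) = (10437 + 0)*(35 + ((-3799 + 7727) - 6770)) = 10437*(35 + (3928 - 6770)) = 10437*(35 - 2842) = 10437*(-2807) = -29296659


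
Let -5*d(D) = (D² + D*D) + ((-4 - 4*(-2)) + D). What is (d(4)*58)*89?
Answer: -41296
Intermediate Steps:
d(D) = -⅘ - 2*D²/5 - D/5 (d(D) = -((D² + D*D) + ((-4 - 4*(-2)) + D))/5 = -((D² + D²) + ((-4 + 8) + D))/5 = -(2*D² + (4 + D))/5 = -(4 + D + 2*D²)/5 = -⅘ - 2*D²/5 - D/5)
(d(4)*58)*89 = ((-⅘ - ⅖*4² - ⅕*4)*58)*89 = ((-⅘ - ⅖*16 - ⅘)*58)*89 = ((-⅘ - 32/5 - ⅘)*58)*89 = -8*58*89 = -464*89 = -41296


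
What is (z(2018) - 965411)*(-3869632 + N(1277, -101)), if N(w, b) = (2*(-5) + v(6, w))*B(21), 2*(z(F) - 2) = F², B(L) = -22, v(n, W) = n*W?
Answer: -4323674915928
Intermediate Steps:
v(n, W) = W*n
z(F) = 2 + F²/2
N(w, b) = 220 - 132*w (N(w, b) = (2*(-5) + w*6)*(-22) = (-10 + 6*w)*(-22) = 220 - 132*w)
(z(2018) - 965411)*(-3869632 + N(1277, -101)) = ((2 + (½)*2018²) - 965411)*(-3869632 + (220 - 132*1277)) = ((2 + (½)*4072324) - 965411)*(-3869632 + (220 - 168564)) = ((2 + 2036162) - 965411)*(-3869632 - 168344) = (2036164 - 965411)*(-4037976) = 1070753*(-4037976) = -4323674915928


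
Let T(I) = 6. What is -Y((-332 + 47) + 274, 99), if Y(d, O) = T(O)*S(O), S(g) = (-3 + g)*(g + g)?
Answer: -114048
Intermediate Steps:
S(g) = 2*g*(-3 + g) (S(g) = (-3 + g)*(2*g) = 2*g*(-3 + g))
Y(d, O) = 12*O*(-3 + O) (Y(d, O) = 6*(2*O*(-3 + O)) = 12*O*(-3 + O))
-Y((-332 + 47) + 274, 99) = -12*99*(-3 + 99) = -12*99*96 = -1*114048 = -114048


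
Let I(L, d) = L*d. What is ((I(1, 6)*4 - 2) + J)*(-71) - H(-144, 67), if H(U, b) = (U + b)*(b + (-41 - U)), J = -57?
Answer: 15575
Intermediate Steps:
H(U, b) = (U + b)*(-41 + b - U)
((I(1, 6)*4 - 2) + J)*(-71) - H(-144, 67) = (((1*6)*4 - 2) - 57)*(-71) - (67² - 1*(-144)² - 41*(-144) - 41*67) = ((6*4 - 2) - 57)*(-71) - (4489 - 1*20736 + 5904 - 2747) = ((24 - 2) - 57)*(-71) - (4489 - 20736 + 5904 - 2747) = (22 - 57)*(-71) - 1*(-13090) = -35*(-71) + 13090 = 2485 + 13090 = 15575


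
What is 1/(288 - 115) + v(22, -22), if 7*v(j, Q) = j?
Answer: 3813/1211 ≈ 3.1486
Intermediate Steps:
v(j, Q) = j/7
1/(288 - 115) + v(22, -22) = 1/(288 - 115) + (⅐)*22 = 1/173 + 22/7 = 3813/1211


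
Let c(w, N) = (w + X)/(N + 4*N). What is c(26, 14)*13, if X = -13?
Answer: 169/70 ≈ 2.4143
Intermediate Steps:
c(w, N) = (-13 + w)/(5*N) (c(w, N) = (w - 13)/(N + 4*N) = (-13 + w)/((5*N)) = (-13 + w)*(1/(5*N)) = (-13 + w)/(5*N))
c(26, 14)*13 = ((⅕)*(-13 + 26)/14)*13 = ((⅕)*(1/14)*13)*13 = (13/70)*13 = 169/70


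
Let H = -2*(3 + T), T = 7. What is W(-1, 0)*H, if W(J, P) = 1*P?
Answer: 0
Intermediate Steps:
W(J, P) = P
H = -20 (H = -2*(3 + 7) = -2*10 = -20)
W(-1, 0)*H = 0*(-20) = 0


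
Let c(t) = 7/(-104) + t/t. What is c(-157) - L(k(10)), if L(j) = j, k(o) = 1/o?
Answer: 433/520 ≈ 0.83269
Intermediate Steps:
c(t) = 97/104 (c(t) = 7*(-1/104) + 1 = -7/104 + 1 = 97/104)
c(-157) - L(k(10)) = 97/104 - 1/10 = 433/520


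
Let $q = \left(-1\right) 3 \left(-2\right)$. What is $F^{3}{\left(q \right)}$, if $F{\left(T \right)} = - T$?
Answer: $-216$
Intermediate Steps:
$q = 6$ ($q = \left(-3\right) \left(-2\right) = 6$)
$F^{3}{\left(q \right)} = \left(\left(-1\right) 6\right)^{3} = \left(-6\right)^{3} = -216$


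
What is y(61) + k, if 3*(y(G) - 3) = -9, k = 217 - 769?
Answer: -552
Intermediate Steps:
k = -552
y(G) = 0 (y(G) = 3 + (⅓)*(-9) = 3 - 3 = 0)
y(61) + k = 0 - 552 = -552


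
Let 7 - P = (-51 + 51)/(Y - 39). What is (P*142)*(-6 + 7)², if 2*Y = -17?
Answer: 994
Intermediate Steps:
Y = -17/2 (Y = (½)*(-17) = -17/2 ≈ -8.5000)
P = 7 (P = 7 - (-51 + 51)/(-17/2 - 39) = 7 - 0/(-95/2) = 7 - 0*(-2)/95 = 7 - 1*0 = 7 + 0 = 7)
(P*142)*(-6 + 7)² = (7*142)*(-6 + 7)² = 994*1² = 994*1 = 994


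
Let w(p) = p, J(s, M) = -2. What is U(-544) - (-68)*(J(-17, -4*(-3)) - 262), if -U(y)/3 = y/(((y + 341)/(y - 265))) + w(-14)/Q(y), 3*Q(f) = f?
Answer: -632132085/55216 ≈ -11448.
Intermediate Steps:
Q(f) = f/3
U(y) = 126/y - 3*y*(-265 + y)/(341 + y) (U(y) = -3*(y/(((y + 341)/(y - 265))) - 14*3/y) = -3*(y/(((341 + y)/(-265 + y))) - 42/y) = -3*(y*((-265 + y)/(341 + y)) - 42/y) = -3*(y*(-265 + y)/(341 + y) - 42/y) = -3*(-42/y + y*(-265 + y)/(341 + y)) = 126/y - 3*y*(-265 + y)/(341 + y))
U(-544) - (-68)*(J(-17, -4*(-3)) - 262) = 3*(14322 - 1*(-544)**3 + 42*(-544) + 265*(-544)**2)/(-544*(341 - 544)) - (-68)*(-2 - 262) = 3*(-1/544)*(14322 - 1*(-160989184) - 22848 + 265*295936)/(-203) - (-68)*(-264) = 3*(-1/544)*(-1/203)*(14322 + 160989184 - 22848 + 78423040) - 1*17952 = 3*(-1/544)*(-1/203)*239403698 - 17952 = 359105547/55216 - 17952 = -632132085/55216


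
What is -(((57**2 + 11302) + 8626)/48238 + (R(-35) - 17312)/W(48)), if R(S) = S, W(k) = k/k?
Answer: 836761409/48238 ≈ 17347.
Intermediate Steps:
W(k) = 1
-(((57**2 + 11302) + 8626)/48238 + (R(-35) - 17312)/W(48)) = -(((57**2 + 11302) + 8626)/48238 + (-35 - 17312)/1) = -(((3249 + 11302) + 8626)*(1/48238) - 17347*1) = -((14551 + 8626)*(1/48238) - 17347) = -(23177*(1/48238) - 17347) = -(23177/48238 - 17347) = -1*(-836761409/48238) = 836761409/48238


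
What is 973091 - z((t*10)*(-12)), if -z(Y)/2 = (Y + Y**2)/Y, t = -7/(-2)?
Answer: 972253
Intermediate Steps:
t = 7/2 (t = -7*(-1/2) = 7/2 ≈ 3.5000)
z(Y) = -2*(Y + Y**2)/Y
973091 - z((t*10)*(-12)) = 973091 - (-2 - 2*(7/2)*10*(-12)) = 973091 - (-2 - 70*(-12)) = 973091 - (-2 - 2*(-420)) = 973091 - (-2 + 840) = 973091 - 1*838 = 973091 - 838 = 972253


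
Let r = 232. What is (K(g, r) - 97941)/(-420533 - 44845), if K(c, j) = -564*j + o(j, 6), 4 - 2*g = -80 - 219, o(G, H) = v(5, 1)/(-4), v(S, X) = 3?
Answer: 305053/620504 ≈ 0.49162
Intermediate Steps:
o(G, H) = -¾ (o(G, H) = 3/(-4) = 3*(-¼) = -¾)
g = 303/2 (g = 2 - (-80 - 219)/2 = 2 - ½*(-299) = 2 + 299/2 = 303/2 ≈ 151.50)
K(c, j) = -¾ - 564*j (K(c, j) = -564*j - ¾ = -¾ - 564*j)
(K(g, r) - 97941)/(-420533 - 44845) = ((-¾ - 564*232) - 97941)/(-420533 - 44845) = ((-¾ - 130848) - 97941)/(-465378) = (-523395/4 - 97941)*(-1/465378) = -915159/4*(-1/465378) = 305053/620504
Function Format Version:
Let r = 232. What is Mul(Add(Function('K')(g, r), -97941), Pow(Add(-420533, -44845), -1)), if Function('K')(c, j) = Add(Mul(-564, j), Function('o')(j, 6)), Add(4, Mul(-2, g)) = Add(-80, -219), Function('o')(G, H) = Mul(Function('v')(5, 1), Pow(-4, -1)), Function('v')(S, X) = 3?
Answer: Rational(305053, 620504) ≈ 0.49162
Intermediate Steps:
Function('o')(G, H) = Rational(-3, 4) (Function('o')(G, H) = Mul(3, Pow(-4, -1)) = Mul(3, Rational(-1, 4)) = Rational(-3, 4))
g = Rational(303, 2) (g = Add(2, Mul(Rational(-1, 2), Add(-80, -219))) = Add(2, Mul(Rational(-1, 2), -299)) = Add(2, Rational(299, 2)) = Rational(303, 2) ≈ 151.50)
Function('K')(c, j) = Add(Rational(-3, 4), Mul(-564, j)) (Function('K')(c, j) = Add(Mul(-564, j), Rational(-3, 4)) = Add(Rational(-3, 4), Mul(-564, j)))
Mul(Add(Function('K')(g, r), -97941), Pow(Add(-420533, -44845), -1)) = Mul(Add(Add(Rational(-3, 4), Mul(-564, 232)), -97941), Pow(Add(-420533, -44845), -1)) = Mul(Add(Add(Rational(-3, 4), -130848), -97941), Pow(-465378, -1)) = Mul(Add(Rational(-523395, 4), -97941), Rational(-1, 465378)) = Mul(Rational(-915159, 4), Rational(-1, 465378)) = Rational(305053, 620504)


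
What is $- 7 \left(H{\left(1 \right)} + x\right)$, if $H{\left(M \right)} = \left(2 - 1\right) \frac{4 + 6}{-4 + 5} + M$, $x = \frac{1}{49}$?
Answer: $- \frac{540}{7} \approx -77.143$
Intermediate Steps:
$x = \frac{1}{49} \approx 0.020408$
$H{\left(M \right)} = 10 + M$ ($H{\left(M \right)} = \left(2 - 1\right) \frac{10}{1} + M = 1 \cdot 10 \cdot 1 + M = 1 \cdot 10 + M = 10 + M$)
$- 7 \left(H{\left(1 \right)} + x\right) = - 7 \left(\left(10 + 1\right) + \frac{1}{49}\right) = - 7 \left(11 + \frac{1}{49}\right) = \left(-7\right) \frac{540}{49} = - \frac{540}{7}$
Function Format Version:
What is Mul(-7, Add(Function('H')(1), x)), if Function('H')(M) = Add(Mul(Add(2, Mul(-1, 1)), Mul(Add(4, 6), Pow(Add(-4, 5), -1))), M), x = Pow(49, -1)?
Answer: Rational(-540, 7) ≈ -77.143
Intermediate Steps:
x = Rational(1, 49) ≈ 0.020408
Function('H')(M) = Add(10, M) (Function('H')(M) = Add(Mul(Add(2, -1), Mul(10, Pow(1, -1))), M) = Add(Mul(1, Mul(10, 1)), M) = Add(Mul(1, 10), M) = Add(10, M))
Mul(-7, Add(Function('H')(1), x)) = Mul(-7, Add(Add(10, 1), Rational(1, 49))) = Mul(-7, Add(11, Rational(1, 49))) = Mul(-7, Rational(540, 49)) = Rational(-540, 7)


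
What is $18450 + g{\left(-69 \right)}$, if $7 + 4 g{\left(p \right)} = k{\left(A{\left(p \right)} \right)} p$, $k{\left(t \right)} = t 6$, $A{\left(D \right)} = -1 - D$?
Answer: $\frac{45641}{4} \approx 11410.0$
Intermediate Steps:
$k{\left(t \right)} = 6 t$
$g{\left(p \right)} = - \frac{7}{4} + \frac{p \left(-6 - 6 p\right)}{4}$ ($g{\left(p \right)} = - \frac{7}{4} + \frac{6 \left(-1 - p\right) p}{4} = - \frac{7}{4} + \frac{\left(-6 - 6 p\right) p}{4} = - \frac{7}{4} + \frac{p \left(-6 - 6 p\right)}{4}$)
$18450 + g{\left(-69 \right)} = 18450 - \left(\frac{7}{4} - \frac{207 \left(1 - 69\right)}{2}\right) = 18450 - \left(\frac{7}{4} - -7038\right) = 18450 - \frac{28159}{4} = \frac{45641}{4}$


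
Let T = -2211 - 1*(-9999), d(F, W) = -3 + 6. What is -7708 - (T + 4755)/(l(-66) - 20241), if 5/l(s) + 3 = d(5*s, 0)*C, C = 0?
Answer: -468053795/60728 ≈ -7707.4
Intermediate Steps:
d(F, W) = 3
T = 7788 (T = -2211 + 9999 = 7788)
l(s) = -5/3 (l(s) = 5/(-3 + 3*0) = 5/(-3 + 0) = 5/(-3) = 5*(-⅓) = -5/3)
-7708 - (T + 4755)/(l(-66) - 20241) = -7708 - (7788 + 4755)/(-5/3 - 20241) = -7708 - 12543/(-60728/3) = -7708 - 12543*(-3)/60728 = -7708 - 1*(-37629/60728) = -7708 + 37629/60728 = -468053795/60728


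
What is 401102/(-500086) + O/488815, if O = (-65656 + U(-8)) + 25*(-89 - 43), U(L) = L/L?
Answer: -23054810426/24444953809 ≈ -0.94313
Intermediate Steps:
U(L) = 1
O = -68955 (O = (-65656 + 1) + 25*(-89 - 43) = -65655 + 25*(-132) = -65655 - 3300 = -68955)
401102/(-500086) + O/488815 = 401102/(-500086) - 68955/488815 = 401102*(-1/500086) - 68955*1/488815 = -200551/250043 - 13791/97763 = -23054810426/24444953809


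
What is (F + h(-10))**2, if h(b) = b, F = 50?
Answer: 1600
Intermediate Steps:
(F + h(-10))**2 = (50 - 10)**2 = 40**2 = 1600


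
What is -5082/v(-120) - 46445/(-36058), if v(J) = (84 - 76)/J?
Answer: 2748747785/36058 ≈ 76231.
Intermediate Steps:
v(J) = 8/J
-5082/v(-120) - 46445/(-36058) = -5082/(8/(-120)) - 46445/(-36058) = -5082/(8*(-1/120)) - 46445*(-1/36058) = -5082/(-1/15) + 46445/36058 = -5082*(-15) + 46445/36058 = 76230 + 46445/36058 = 2748747785/36058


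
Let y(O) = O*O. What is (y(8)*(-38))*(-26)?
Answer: 63232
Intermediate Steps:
y(O) = O²
(y(8)*(-38))*(-26) = (8²*(-38))*(-26) = (64*(-38))*(-26) = -2432*(-26) = 63232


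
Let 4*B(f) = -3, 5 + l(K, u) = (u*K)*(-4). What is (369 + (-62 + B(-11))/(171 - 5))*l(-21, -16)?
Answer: -330187985/664 ≈ -4.9727e+5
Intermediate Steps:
l(K, u) = -5 - 4*K*u (l(K, u) = -5 + (u*K)*(-4) = -5 + (K*u)*(-4) = -5 - 4*K*u)
B(f) = -¾ (B(f) = (¼)*(-3) = -¾)
(369 + (-62 + B(-11))/(171 - 5))*l(-21, -16) = (369 + (-62 - ¾)/(171 - 5))*(-5 - 4*(-21)*(-16)) = (369 - 251/4/166)*(-5 - 1344) = (369 - 251/4*1/166)*(-1349) = (369 - 251/664)*(-1349) = (244765/664)*(-1349) = -330187985/664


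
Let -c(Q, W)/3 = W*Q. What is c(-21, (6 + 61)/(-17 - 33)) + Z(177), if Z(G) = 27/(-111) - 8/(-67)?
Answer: -10479209/123950 ≈ -84.544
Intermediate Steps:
Z(G) = -307/2479 (Z(G) = 27*(-1/111) - 8*(-1/67) = -9/37 + 8/67 = -307/2479)
c(Q, W) = -3*Q*W (c(Q, W) = -3*W*Q = -3*Q*W)
c(-21, (6 + 61)/(-17 - 33)) + Z(177) = -3*(-21)*(6 + 61)/(-17 - 33) - 307/2479 = -3*(-21)*67/(-50) - 307/2479 = -3*(-21)*67*(-1/50) - 307/2479 = -3*(-21)*(-67/50) - 307/2479 = -4221/50 - 307/2479 = -10479209/123950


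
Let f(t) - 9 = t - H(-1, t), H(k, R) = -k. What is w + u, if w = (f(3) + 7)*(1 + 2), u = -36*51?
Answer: -1782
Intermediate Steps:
f(t) = 8 + t (f(t) = 9 + (t - (-1)*(-1)) = 9 + (t - 1*1) = 9 + (t - 1) = 9 + (-1 + t) = 8 + t)
u = -1836
w = 54 (w = ((8 + 3) + 7)*(1 + 2) = (11 + 7)*3 = 18*3 = 54)
w + u = 54 - 1836 = -1782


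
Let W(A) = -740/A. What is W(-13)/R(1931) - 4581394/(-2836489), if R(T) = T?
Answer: 117105735442/71204383367 ≈ 1.6446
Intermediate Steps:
W(-13)/R(1931) - 4581394/(-2836489) = -740/(-13)/1931 - 4581394/(-2836489) = -740*(-1/13)*(1/1931) - 4581394*(-1/2836489) = (740/13)*(1/1931) + 4581394/2836489 = 740/25103 + 4581394/2836489 = 117105735442/71204383367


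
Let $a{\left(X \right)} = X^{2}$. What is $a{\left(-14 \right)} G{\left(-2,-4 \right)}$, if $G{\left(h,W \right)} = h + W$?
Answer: $-1176$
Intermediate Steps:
$G{\left(h,W \right)} = W + h$
$a{\left(-14 \right)} G{\left(-2,-4 \right)} = \left(-14\right)^{2} \left(-4 - 2\right) = 196 \left(-6\right) = -1176$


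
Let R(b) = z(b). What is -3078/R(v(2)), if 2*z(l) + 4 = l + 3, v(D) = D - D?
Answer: 6156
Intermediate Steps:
v(D) = 0
z(l) = -½ + l/2 (z(l) = -2 + (l + 3)/2 = -2 + (3 + l)/2 = -2 + (3/2 + l/2) = -½ + l/2)
R(b) = -½ + b/2
-3078/R(v(2)) = -3078/(-½ + (½)*0) = -3078/(-½ + 0) = -3078/(-½) = -3078*(-2) = 6156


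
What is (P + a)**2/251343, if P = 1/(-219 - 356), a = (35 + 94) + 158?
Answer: 336208896/1025929375 ≈ 0.32771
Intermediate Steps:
a = 287 (a = 129 + 158 = 287)
P = -1/575 (P = 1/(-575) = -1/575 ≈ -0.0017391)
(P + a)**2/251343 = (-1/575 + 287)**2/251343 = (165024/575)**2*(1/251343) = (27232920576/330625)*(1/251343) = 336208896/1025929375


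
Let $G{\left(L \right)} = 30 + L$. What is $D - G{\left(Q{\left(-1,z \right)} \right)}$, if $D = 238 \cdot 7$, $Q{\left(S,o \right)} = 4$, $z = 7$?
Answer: $1632$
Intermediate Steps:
$D = 1666$
$D - G{\left(Q{\left(-1,z \right)} \right)} = 1666 - \left(30 + 4\right) = 1666 - 34 = 1632$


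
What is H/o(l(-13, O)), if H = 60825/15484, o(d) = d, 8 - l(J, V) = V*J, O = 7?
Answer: 20275/510972 ≈ 0.039679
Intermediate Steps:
l(J, V) = 8 - J*V (l(J, V) = 8 - V*J = 8 - J*V)
H = 60825/15484 (H = 60825*(1/15484) = 60825/15484 ≈ 3.9282)
H/o(l(-13, O)) = 60825/(15484*(8 - 1*(-13)*7)) = 60825/(15484*(8 + 91)) = (60825/15484)/99 = (60825/15484)*(1/99) = 20275/510972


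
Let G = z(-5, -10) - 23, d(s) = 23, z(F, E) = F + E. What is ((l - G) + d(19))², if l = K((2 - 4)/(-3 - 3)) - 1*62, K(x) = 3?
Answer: 4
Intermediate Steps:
z(F, E) = E + F
l = -59 (l = 3 - 1*62 = 3 - 62 = -59)
G = -38 (G = (-10 - 5) - 23 = -15 - 23 = -38)
((l - G) + d(19))² = ((-59 - 1*(-38)) + 23)² = ((-59 + 38) + 23)² = (-21 + 23)² = 2² = 4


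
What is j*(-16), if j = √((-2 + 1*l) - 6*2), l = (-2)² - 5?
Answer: -16*I*√15 ≈ -61.968*I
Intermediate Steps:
l = -1 (l = 4 - 5 = -1)
j = I*√15 (j = √((-2 + 1*(-1)) - 6*2) = √((-2 - 1) - 12) = √(-3 - 12) = √(-15) = I*√15 ≈ 3.873*I)
j*(-16) = (I*√15)*(-16) = -16*I*√15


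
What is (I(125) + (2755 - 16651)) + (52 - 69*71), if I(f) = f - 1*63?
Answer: -18681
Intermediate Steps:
I(f) = -63 + f (I(f) = f - 63 = -63 + f)
(I(125) + (2755 - 16651)) + (52 - 69*71) = ((-63 + 125) + (2755 - 16651)) + (52 - 69*71) = (62 - 13896) + (52 - 4899) = -13834 - 4847 = -18681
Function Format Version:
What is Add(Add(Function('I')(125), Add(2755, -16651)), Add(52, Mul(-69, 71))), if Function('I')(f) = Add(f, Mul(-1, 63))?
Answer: -18681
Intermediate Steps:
Function('I')(f) = Add(-63, f) (Function('I')(f) = Add(f, -63) = Add(-63, f))
Add(Add(Function('I')(125), Add(2755, -16651)), Add(52, Mul(-69, 71))) = Add(Add(Add(-63, 125), Add(2755, -16651)), Add(52, Mul(-69, 71))) = Add(Add(62, -13896), Add(52, -4899)) = Add(-13834, -4847) = -18681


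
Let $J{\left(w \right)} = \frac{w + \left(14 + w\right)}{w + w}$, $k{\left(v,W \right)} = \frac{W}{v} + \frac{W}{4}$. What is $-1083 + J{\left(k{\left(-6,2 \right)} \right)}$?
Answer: $-1040$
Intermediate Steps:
$k{\left(v,W \right)} = \frac{W}{4} + \frac{W}{v}$ ($k{\left(v,W \right)} = \frac{W}{v} + W \frac{1}{4} = \frac{W}{v} + \frac{W}{4} = \frac{W}{4} + \frac{W}{v}$)
$J{\left(w \right)} = \frac{14 + 2 w}{2 w}$
$-1083 + J{\left(k{\left(-6,2 \right)} \right)} = -1083 + \frac{7 + \left(\frac{1}{4} \cdot 2 + \frac{2}{-6}\right)}{\frac{1}{4} \cdot 2 + \frac{2}{-6}} = -1083 + \frac{7 + \left(\frac{1}{2} + 2 \left(- \frac{1}{6}\right)\right)}{\frac{1}{2} + 2 \left(- \frac{1}{6}\right)} = -1083 + \frac{7 + \left(\frac{1}{2} - \frac{1}{3}\right)}{\frac{1}{2} - \frac{1}{3}} = -1083 + \frac{1}{\frac{1}{6}} \left(7 + \frac{1}{6}\right) = -1083 + 6 \cdot \frac{43}{6} = -1083 + 43 = -1040$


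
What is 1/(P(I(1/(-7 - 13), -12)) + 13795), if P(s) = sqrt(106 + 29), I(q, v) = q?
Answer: 2759/38060378 - 3*sqrt(15)/190301890 ≈ 7.2429e-5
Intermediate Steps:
P(s) = 3*sqrt(15) (P(s) = sqrt(135) = 3*sqrt(15))
1/(P(I(1/(-7 - 13), -12)) + 13795) = 1/(3*sqrt(15) + 13795) = 1/(13795 + 3*sqrt(15))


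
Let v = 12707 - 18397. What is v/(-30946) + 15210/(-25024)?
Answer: -82075525/193598176 ≈ -0.42395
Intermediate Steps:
v = -5690
v/(-30946) + 15210/(-25024) = -5690/(-30946) + 15210/(-25024) = -5690*(-1/30946) + 15210*(-1/25024) = 2845/15473 - 7605/12512 = -82075525/193598176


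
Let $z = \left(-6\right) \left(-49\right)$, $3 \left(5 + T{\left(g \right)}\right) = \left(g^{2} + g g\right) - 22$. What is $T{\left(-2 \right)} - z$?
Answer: $- \frac{911}{3} \approx -303.67$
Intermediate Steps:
$T{\left(g \right)} = - \frac{37}{3} + \frac{2 g^{2}}{3}$ ($T{\left(g \right)} = -5 + \frac{\left(g^{2} + g g\right) - 22}{3} = -5 + \frac{\left(g^{2} + g^{2}\right) - 22}{3} = -5 + \frac{2 g^{2} - 22}{3} = -5 + \frac{-22 + 2 g^{2}}{3} = -5 + \left(- \frac{22}{3} + \frac{2 g^{2}}{3}\right) = - \frac{37}{3} + \frac{2 g^{2}}{3}$)
$z = 294$
$T{\left(-2 \right)} - z = \left(- \frac{37}{3} + \frac{2 \left(-2\right)^{2}}{3}\right) - 294 = \left(- \frac{37}{3} + \frac{2}{3} \cdot 4\right) - 294 = \left(- \frac{37}{3} + \frac{8}{3}\right) - 294 = - \frac{29}{3} - 294 = - \frac{911}{3}$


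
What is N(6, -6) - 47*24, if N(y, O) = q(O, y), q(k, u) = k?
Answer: -1134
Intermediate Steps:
N(y, O) = O
N(6, -6) - 47*24 = -6 - 47*24 = -6 - 1128 = -1134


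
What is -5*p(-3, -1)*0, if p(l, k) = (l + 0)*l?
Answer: 0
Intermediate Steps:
p(l, k) = l**2 (p(l, k) = l*l = l**2)
-5*p(-3, -1)*0 = -5*(-3)**2*0 = -5*9*0 = -45*0 = 0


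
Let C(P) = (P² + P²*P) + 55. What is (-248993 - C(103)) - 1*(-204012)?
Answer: -1148372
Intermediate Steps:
C(P) = 55 + P² + P³ (C(P) = (P² + P³) + 55 = 55 + P² + P³)
(-248993 - C(103)) - 1*(-204012) = (-248993 - (55 + 103² + 103³)) - 1*(-204012) = (-248993 - (55 + 10609 + 1092727)) + 204012 = (-248993 - 1*1103391) + 204012 = (-248993 - 1103391) + 204012 = -1352384 + 204012 = -1148372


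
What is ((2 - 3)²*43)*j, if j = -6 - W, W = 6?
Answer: -516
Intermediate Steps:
j = -12 (j = -6 - 1*6 = -6 - 6 = -12)
((2 - 3)²*43)*j = ((2 - 3)²*43)*(-12) = ((-1)²*43)*(-12) = (1*43)*(-12) = 43*(-12) = -516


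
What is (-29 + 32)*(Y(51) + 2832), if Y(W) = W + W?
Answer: 8802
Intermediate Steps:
Y(W) = 2*W
(-29 + 32)*(Y(51) + 2832) = (-29 + 32)*(2*51 + 2832) = 3*(102 + 2832) = 3*2934 = 8802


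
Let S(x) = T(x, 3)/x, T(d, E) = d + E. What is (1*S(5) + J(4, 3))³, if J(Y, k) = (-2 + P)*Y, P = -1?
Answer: -140608/125 ≈ -1124.9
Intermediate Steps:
T(d, E) = E + d
J(Y, k) = -3*Y (J(Y, k) = (-2 - 1)*Y = -3*Y)
S(x) = (3 + x)/x
(1*S(5) + J(4, 3))³ = (1*((3 + 5)/5) - 3*4)³ = (1*((⅕)*8) - 12)³ = (1*(8/5) - 12)³ = (8/5 - 12)³ = (-52/5)³ = -140608/125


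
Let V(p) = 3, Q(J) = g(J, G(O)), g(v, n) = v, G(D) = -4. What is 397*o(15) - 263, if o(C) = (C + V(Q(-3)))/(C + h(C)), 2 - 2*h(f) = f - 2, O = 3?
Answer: 9295/19 ≈ 489.21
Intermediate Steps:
Q(J) = J
h(f) = 2 - f/2 (h(f) = 1 - (f - 2)/2 = 1 - (-2 + f)/2 = 1 + (1 - f/2) = 2 - f/2)
o(C) = (3 + C)/(2 + C/2) (o(C) = (C + 3)/(C + (2 - C/2)) = (3 + C)/(2 + C/2))
397*o(15) - 263 = 397*(2*(3 + 15)/(4 + 15)) - 263 = 397*(2*18/19) - 263 = 397*(2*(1/19)*18) - 263 = 397*(36/19) - 263 = 14292/19 - 263 = 9295/19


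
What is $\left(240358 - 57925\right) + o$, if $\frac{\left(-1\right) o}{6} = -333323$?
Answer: $2182371$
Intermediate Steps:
$o = 1999938$ ($o = \left(-6\right) \left(-333323\right) = 1999938$)
$\left(240358 - 57925\right) + o = \left(240358 - 57925\right) + 1999938 = 182433 + 1999938 = 2182371$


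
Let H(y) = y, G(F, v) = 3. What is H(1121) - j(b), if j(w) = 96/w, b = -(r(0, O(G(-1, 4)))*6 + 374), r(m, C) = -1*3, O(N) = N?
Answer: 99793/89 ≈ 1121.3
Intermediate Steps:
r(m, C) = -3
b = -356 (b = -(-3*6 + 374) = -(-18 + 374) = -1*356 = -356)
H(1121) - j(b) = 1121 - 96/(-356) = 1121 - 96*(-1)/356 = 1121 - 1*(-24/89) = 1121 + 24/89 = 99793/89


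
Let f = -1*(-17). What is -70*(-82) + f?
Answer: 5757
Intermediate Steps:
f = 17
-70*(-82) + f = -70*(-82) + 17 = 5740 + 17 = 5757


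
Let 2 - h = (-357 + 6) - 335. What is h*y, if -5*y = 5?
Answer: -688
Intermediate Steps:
h = 688 (h = 2 - ((-357 + 6) - 335) = 2 - (-351 - 335) = 2 - 1*(-686) = 2 + 686 = 688)
y = -1 (y = -⅕*5 = -1)
h*y = 688*(-1) = -688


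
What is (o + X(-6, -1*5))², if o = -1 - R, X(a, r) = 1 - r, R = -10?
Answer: 225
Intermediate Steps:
o = 9 (o = -1 - 1*(-10) = -1 + 10 = 9)
(o + X(-6, -1*5))² = (9 + (1 - (-1)*5))² = (9 + (1 - 1*(-5)))² = (9 + (1 + 5))² = (9 + 6)² = 15² = 225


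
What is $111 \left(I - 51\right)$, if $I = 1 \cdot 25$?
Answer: $-2886$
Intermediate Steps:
$I = 25$
$111 \left(I - 51\right) = 111 \left(25 - 51\right) = 111 \left(-26\right) = -2886$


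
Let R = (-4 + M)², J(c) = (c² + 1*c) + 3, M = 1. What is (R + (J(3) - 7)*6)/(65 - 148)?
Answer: -57/83 ≈ -0.68675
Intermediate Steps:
J(c) = 3 + c + c² (J(c) = (c² + c) + 3 = (c + c²) + 3 = 3 + c + c²)
R = 9 (R = (-4 + 1)² = (-3)² = 9)
(R + (J(3) - 7)*6)/(65 - 148) = (9 + ((3 + 3 + 3²) - 7)*6)/(65 - 148) = (9 + ((3 + 3 + 9) - 7)*6)/(-83) = (9 + (15 - 7)*6)*(-1/83) = (9 + 8*6)*(-1/83) = (9 + 48)*(-1/83) = 57*(-1/83) = -57/83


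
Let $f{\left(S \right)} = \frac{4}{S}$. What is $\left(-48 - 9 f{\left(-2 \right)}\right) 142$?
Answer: $-4260$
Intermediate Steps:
$\left(-48 - 9 f{\left(-2 \right)}\right) 142 = \left(-48 - 9 \frac{4}{-2}\right) 142 = \left(-48 - 9 \cdot 4 \left(- \frac{1}{2}\right)\right) 142 = \left(-48 - -18\right) 142 = \left(-48 + 18\right) 142 = \left(-30\right) 142 = -4260$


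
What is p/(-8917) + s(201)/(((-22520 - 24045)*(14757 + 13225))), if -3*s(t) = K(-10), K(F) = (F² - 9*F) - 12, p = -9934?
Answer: 19415733042443/17428033467165 ≈ 1.1141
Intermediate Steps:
K(F) = -12 + F² - 9*F
s(t) = -178/3 (s(t) = -(-12 + (-10)² - 9*(-10))/3 = -(-12 + 100 + 90)/3 = -⅓*178 = -178/3)
p/(-8917) + s(201)/(((-22520 - 24045)*(14757 + 13225))) = -9934/(-8917) - 178*1/((-22520 - 24045)*(14757 + 13225))/3 = -9934*(-1/8917) - 178/(3*((-46565*27982))) = 9934/8917 - 178/3/(-1302981830) = 9934/8917 - 178/3*(-1/1302981830) = 9934/8917 + 89/1954472745 = 19415733042443/17428033467165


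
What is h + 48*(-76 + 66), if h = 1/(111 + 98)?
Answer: -100319/209 ≈ -480.00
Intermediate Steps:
h = 1/209 ≈ 0.0047847
h + 48*(-76 + 66) = 1/209 + 48*(-76 + 66) = 1/209 + 48*(-10) = 1/209 - 480 = -100319/209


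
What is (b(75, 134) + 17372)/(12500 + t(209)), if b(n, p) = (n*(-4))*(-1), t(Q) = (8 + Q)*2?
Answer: 8836/6467 ≈ 1.3663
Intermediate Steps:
t(Q) = 16 + 2*Q
b(n, p) = 4*n (b(n, p) = -4*n*(-1) = 4*n)
(b(75, 134) + 17372)/(12500 + t(209)) = (4*75 + 17372)/(12500 + (16 + 2*209)) = (300 + 17372)/(12500 + (16 + 418)) = 17672/(12500 + 434) = 17672/12934 = 17672*(1/12934) = 8836/6467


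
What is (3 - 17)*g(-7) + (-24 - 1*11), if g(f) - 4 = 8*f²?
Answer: -5579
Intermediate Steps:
g(f) = 4 + 8*f²
(3 - 17)*g(-7) + (-24 - 1*11) = (3 - 17)*(4 + 8*(-7)²) + (-24 - 1*11) = -14*(4 + 8*49) + (-24 - 11) = -14*(4 + 392) - 35 = -14*396 - 35 = -5544 - 35 = -5579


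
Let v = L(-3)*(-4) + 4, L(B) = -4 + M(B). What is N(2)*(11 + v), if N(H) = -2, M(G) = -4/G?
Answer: -154/3 ≈ -51.333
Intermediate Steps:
L(B) = -4 - 4/B
v = 44/3 (v = (-4 - 4/(-3))*(-4) + 4 = (-4 - 4*(-1/3))*(-4) + 4 = (-4 + 4/3)*(-4) + 4 = -8/3*(-4) + 4 = 32/3 + 4 = 44/3 ≈ 14.667)
N(2)*(11 + v) = -2*(11 + 44/3) = -2*77/3 = -154/3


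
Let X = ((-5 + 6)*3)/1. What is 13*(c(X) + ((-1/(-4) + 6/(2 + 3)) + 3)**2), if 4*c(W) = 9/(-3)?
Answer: 99073/400 ≈ 247.68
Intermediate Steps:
X = 3 (X = (1*3)*1 = 3*1 = 3)
c(W) = -3/4 (c(W) = (9/(-3))/4 = (9*(-1/3))/4 = (1/4)*(-3) = -3/4)
13*(c(X) + ((-1/(-4) + 6/(2 + 3)) + 3)**2) = 13*(-3/4 + ((-1/(-4) + 6/(2 + 3)) + 3)**2) = 13*(-3/4 + ((-1*(-1/4) + 6/5) + 3)**2) = 13*(-3/4 + ((1/4 + 6*(1/5)) + 3)**2) = 13*(-3/4 + ((1/4 + 6/5) + 3)**2) = 13*(-3/4 + (29/20 + 3)**2) = 13*(-3/4 + (89/20)**2) = 13*(-3/4 + 7921/400) = 13*(7621/400) = 99073/400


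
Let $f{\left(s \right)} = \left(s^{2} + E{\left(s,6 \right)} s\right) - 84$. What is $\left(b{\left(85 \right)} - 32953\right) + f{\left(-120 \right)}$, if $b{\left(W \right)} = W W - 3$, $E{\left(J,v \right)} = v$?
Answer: $-12135$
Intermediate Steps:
$f{\left(s \right)} = -84 + s^{2} + 6 s$ ($f{\left(s \right)} = \left(s^{2} + 6 s\right) - 84 = -84 + s^{2} + 6 s$)
$b{\left(W \right)} = -3 + W^{2}$ ($b{\left(W \right)} = W^{2} - 3 = -3 + W^{2}$)
$\left(b{\left(85 \right)} - 32953\right) + f{\left(-120 \right)} = \left(\left(-3 + 85^{2}\right) - 32953\right) + \left(-84 + \left(-120\right)^{2} + 6 \left(-120\right)\right) = \left(\left(-3 + 7225\right) - 32953\right) - -13596 = \left(7222 - 32953\right) + 13596 = -25731 + 13596 = -12135$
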